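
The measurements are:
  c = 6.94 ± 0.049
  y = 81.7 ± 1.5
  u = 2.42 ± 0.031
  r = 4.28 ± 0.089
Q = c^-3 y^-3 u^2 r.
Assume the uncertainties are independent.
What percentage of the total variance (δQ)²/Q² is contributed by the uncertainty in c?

9.81%

(δQ/Q)² = (-3·δc/c)² + (-3·δy/y)² + (2·δu/u)² + (1·δr/r)²
  c term: (-3×0.00706)² = 0.000449
  y term: (-3×0.0184)² = 0.00303
  u term: (2×0.0128)² = 0.000656
  r term: (1×0.0208)² = 0.000432
Total = 0.00457. Share from c = 0.000449/0.00457 = 0.0981.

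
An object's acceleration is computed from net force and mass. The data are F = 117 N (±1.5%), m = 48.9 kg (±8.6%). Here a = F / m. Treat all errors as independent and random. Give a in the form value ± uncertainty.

Relative error in a monomial: (δa/a)² = Σ (nᵢ · δxᵢ/xᵢ)².
  (1·δF/F)² = (1×0.0150)² = 0.000225;  (-1·δm/m)² = (-1×0.0860)² = 0.00740
δa/a = √(0.00762) = 0.0873
a = 2.39 m/s^2, so δa = 0.0873 × 2.39 = 0.209 m/s^2.

2.39 ± 0.209 m/s^2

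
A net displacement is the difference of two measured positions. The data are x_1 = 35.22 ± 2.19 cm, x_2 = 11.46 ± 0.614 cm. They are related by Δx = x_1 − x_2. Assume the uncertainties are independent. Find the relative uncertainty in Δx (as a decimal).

0.0957

Absolute uncertainties add in quadrature for a linear combination:
  (δx_1)² = 4.80;  (δx_2)² = 0.377
δΔx = √(5.17) = 2.27 cm
Δx = 23.76 cm, so δΔx/Δx = 2.27/23.76 = 0.0957.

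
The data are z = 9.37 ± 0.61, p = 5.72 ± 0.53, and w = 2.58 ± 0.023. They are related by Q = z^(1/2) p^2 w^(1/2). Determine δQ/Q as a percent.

18.8%

For a monomial Q ∝ z^(1/2), p^2, w^(1/2), fractional errors add in quadrature:
  (½·δz/z)² = (0.5×0.0651)² = 0.00106;  (2·δp/p)² = (2×0.0927)² = 0.0343;  (½·δw/w)² = (0.5×0.00891)² = 1.99e-05
δQ/Q = √(0.0354) = 0.188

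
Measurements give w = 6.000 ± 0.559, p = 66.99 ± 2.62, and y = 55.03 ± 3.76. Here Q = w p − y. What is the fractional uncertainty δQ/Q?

0.118

Let h = w·p = 401.9. δh/h = √((1·δw/w)² + (1·δp/p)²) = √(0.00868 + 0.00153) = 0.101, so δh = 40.6.
Q = h − y: δQ = √(δh² + δy²) = √(1650 + 14.1) = 40.8
Q = 346.9, so δQ/Q = 40.8/346.9 = 0.118.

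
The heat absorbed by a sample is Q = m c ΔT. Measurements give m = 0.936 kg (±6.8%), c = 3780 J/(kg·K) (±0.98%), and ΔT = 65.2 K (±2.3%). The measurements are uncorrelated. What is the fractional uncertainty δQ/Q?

0.0725

For a monomial Q ∝ m, c, ΔT, fractional errors add in quadrature:
  (1·δm/m)² = (1×0.0680)² = 0.00462;  (1·δc/c)² = (1×0.00980)² = 9.6e-05;  (1·δΔT/ΔT)² = (1×0.0230)² = 0.000529
δQ/Q = √(0.00525) = 0.0725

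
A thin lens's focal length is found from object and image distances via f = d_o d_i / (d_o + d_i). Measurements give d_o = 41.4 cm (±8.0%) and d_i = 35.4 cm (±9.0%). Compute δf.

∂f/∂d_o = (d_i/(d_o+d_i))² = 0.212;  ∂f/∂d_i = (d_o/(d_o+d_i))² = 0.291
δf = √((∂f/∂d_o · δd_o)² + (∂f/∂d_i · δd_i)²) = √(0.495 + 0.857) = 1.16 cm

1.16 cm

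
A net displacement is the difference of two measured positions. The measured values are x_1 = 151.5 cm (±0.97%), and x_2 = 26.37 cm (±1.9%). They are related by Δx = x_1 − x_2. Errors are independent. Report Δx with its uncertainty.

Sums and differences: (δΔx)² = Σ (cᵢ δxᵢ)².
  (δx_1)² = 2.16;  (δx_2)² = 0.251
δΔx = √(2.41) = 1.55 cm
Δx = 125.1 cm.

125.1 ± 1.55 cm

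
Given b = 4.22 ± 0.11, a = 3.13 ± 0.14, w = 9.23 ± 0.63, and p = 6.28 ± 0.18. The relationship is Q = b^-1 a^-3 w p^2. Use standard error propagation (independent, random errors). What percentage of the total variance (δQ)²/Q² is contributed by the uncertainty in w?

(δQ/Q)² = (-1·δb/b)² + (-3·δa/a)² + (1·δw/w)² + (2·δp/p)²
  b term: (-1×0.0261)² = 0.000679
  a term: (-3×0.0447)² = 0.0180
  w term: (1×0.0683)² = 0.00466
  p term: (2×0.0287)² = 0.00329
Total = 0.0266. Share from w = 0.00466/0.0266 = 0.175.

17.5%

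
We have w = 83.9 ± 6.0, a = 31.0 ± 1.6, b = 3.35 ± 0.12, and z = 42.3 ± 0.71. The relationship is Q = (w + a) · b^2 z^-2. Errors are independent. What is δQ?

0.0690

Let u = w + a = 115. δu = √(δw² + δa²) = √(36.0 + 2.56) = 6.21, so δu/u = 0.0540.
Q is then a monomial in u, b, z:
δQ/Q = √((δu/u)² + (2·δb/b)² + (-2·δz/z)²) = √(0.00292 + 0.00513 + 0.00113) = 0.0958
Q = 0.721, so δQ = 0.0958 × 0.721 = 0.0690.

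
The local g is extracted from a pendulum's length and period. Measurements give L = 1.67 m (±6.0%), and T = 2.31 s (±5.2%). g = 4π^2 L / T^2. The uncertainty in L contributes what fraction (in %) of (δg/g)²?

25.0%

(δg/g)² = (1·δL/L)² + (-2·δT/T)²
  L term: (1×0.0600)² = 0.00360
  T term: (-2×0.0520)² = 0.0108
Total = 0.0144. Share from L = 0.00360/0.0144 = 0.250.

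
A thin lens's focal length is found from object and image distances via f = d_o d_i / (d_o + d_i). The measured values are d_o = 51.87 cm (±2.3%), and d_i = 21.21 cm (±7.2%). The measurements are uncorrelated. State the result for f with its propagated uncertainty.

15.05 ± 0.776 cm

∂f/∂d_o = (d_i/(d_o+d_i))² = 0.0842;  ∂f/∂d_i = (d_o/(d_o+d_i))² = 0.504
δf = √((∂f/∂d_o · δd_o)² + (∂f/∂d_i · δd_i)²) = √(0.0101 + 0.592) = 0.776 cm
f = 15.05 cm.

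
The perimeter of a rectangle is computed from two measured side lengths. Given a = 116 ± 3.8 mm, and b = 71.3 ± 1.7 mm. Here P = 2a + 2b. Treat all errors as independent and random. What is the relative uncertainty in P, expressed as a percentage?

Absolute uncertainties add in quadrature for a linear combination:
  (2·δa)² = 57.8;  (2·δb)² = 11.6
δP = √(69.3) = 8.33 mm
P = 375 mm, so δP/P = 8.33/375 = 0.0222.

2.22%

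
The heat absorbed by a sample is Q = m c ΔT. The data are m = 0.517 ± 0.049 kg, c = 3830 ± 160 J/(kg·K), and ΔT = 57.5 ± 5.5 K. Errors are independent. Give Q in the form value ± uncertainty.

(1.14 ± 0.161) × 10^5 J

Q is a product of powers, so relative uncertainties combine in quadrature:
  (1·δm/m)² = (1×0.0948)² = 0.00898;  (1·δc/c)² = (1×0.0418)² = 0.00175;  (1·δΔT/ΔT)² = (1×0.0957)² = 0.00915
δQ/Q = √(0.0199) = 0.141
Q = 1.14e+05 J, so δQ = 0.141 × 1.14e+05 = 16100 J.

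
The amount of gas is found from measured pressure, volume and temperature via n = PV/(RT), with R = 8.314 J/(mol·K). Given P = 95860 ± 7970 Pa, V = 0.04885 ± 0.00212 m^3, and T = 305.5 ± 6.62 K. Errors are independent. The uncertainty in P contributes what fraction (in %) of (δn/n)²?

74.6%

(δn/n)² = (1·δP/P)² + (1·δV/V)² + (-1·δT/T)²
  P term: (1×0.0831)² = 0.00691
  V term: (1×0.0434)² = 0.00188
  T term: (-1×0.0217)² = 0.000470
Total = 0.00927. Share from P = 0.00691/0.00927 = 0.746.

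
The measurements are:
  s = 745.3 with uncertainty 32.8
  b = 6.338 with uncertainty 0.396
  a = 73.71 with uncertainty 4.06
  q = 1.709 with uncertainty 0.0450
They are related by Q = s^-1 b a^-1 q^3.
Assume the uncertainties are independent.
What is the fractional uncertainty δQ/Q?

0.123

Each factor contributes (exponent × relative error)² to (δQ/Q)²:
  (-1·δs/s)² = (-1×0.0440)² = 0.00194;  (1·δb/b)² = (1×0.0625)² = 0.00390;  (-1·δa/a)² = (-1×0.0551)² = 0.00303;  (3·δq/q)² = (3×0.0263)² = 0.00624
δQ/Q = √(0.0151) = 0.123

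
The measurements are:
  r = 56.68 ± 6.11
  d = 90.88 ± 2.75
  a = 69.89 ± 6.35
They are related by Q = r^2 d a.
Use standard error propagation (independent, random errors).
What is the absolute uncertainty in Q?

4.81e+06

Q is a product of powers, so relative uncertainties combine in quadrature:
  (2·δr/r)² = (2×0.108)² = 0.0465;  (1·δd/d)² = (1×0.0303)² = 0.000916;  (1·δa/a)² = (1×0.0909)² = 0.00826
δQ/Q = √(0.0557) = 0.236
Q = 2.041e+07, so δQ = 0.236 × 2.041e+07 = 4.81e+06.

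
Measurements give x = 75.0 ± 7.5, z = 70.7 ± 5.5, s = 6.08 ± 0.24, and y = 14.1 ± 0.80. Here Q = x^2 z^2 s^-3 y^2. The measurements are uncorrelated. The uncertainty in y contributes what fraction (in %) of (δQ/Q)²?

14.1%

(δQ/Q)² = (2·δx/x)² + (2·δz/z)² + (-3·δs/s)² + (2·δy/y)²
  x term: (2×0.100)² = 0.0400
  z term: (2×0.0778)² = 0.0242
  s term: (-3×0.0395)² = 0.0140
  y term: (2×0.0567)² = 0.0129
Total = 0.0911. Share from y = 0.0129/0.0911 = 0.141.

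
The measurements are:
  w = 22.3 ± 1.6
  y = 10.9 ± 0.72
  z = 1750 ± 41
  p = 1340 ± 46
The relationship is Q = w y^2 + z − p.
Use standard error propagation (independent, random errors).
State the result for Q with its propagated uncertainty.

Let h = w·y^2 = 2650. δh/h = √((1·δw/w)² + (2·δy/y)²) = √(0.00515 + 0.0175) = 0.150, so δh = 398.
Q = h + z − p: δQ = √(δh² + δz² + δp²) = √(1.59e+05 + 1680 + 2120) = 403
Q = 3060.

3060 ± 403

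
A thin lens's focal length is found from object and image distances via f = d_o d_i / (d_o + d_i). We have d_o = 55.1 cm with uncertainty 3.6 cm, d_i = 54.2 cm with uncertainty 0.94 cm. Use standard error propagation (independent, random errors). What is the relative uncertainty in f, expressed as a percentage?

∂f/∂d_o = (d_i/(d_o+d_i))² = 0.246;  ∂f/∂d_i = (d_o/(d_o+d_i))² = 0.254
δf = √((∂f/∂d_o · δd_o)² + (∂f/∂d_i · δd_i)²) = √(0.784 + 0.0571) = 0.917 cm
f = 27.3 cm, so δf/f = 0.917/27.3 = 0.0336.

3.36%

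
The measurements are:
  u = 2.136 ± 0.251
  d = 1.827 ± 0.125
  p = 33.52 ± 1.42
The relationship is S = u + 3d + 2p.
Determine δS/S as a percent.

3.85%

Each term contributes (cᵢ δxᵢ)² to (δS)²:
  (δu)² = 0.0630;  (3·δd)² = 0.141;  (2·δp)² = 8.07
δS = √(8.27) = 2.88
S = 74.66, so δS/S = 2.88/74.66 = 0.0385.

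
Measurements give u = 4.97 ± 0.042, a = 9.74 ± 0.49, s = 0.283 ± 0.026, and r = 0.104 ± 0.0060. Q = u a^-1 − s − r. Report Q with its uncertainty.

0.123 ± 0.0373

Let p = u·a^-1 = 0.510. δp/p = √((1·δu/u)² + (-1·δa/a)²) = √(7.14e-05 + 0.00253) = 0.0510, so δp = 0.0260.
Q = p − s − r: δQ = √(δp² + δs² + δr²) = √(0.000678 + 0.000676 + 3.6e-05) = 0.0373
Q = 0.123.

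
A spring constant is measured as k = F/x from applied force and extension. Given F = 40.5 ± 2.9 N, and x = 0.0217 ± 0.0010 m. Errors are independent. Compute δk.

Each factor contributes (exponent × relative error)² to (δk/k)²:
  (1·δF/F)² = (1×0.0716)² = 0.00513;  (-1·δx/x)² = (-1×0.0461)² = 0.00212
δk/k = √(0.00725) = 0.0852
k = 1870 N/m, so δk = 0.0852 × 1870 = 159 N/m.

159 N/m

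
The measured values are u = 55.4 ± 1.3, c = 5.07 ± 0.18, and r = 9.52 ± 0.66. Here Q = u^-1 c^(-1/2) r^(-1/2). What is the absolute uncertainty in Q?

0.000118

Each factor contributes (exponent × relative error)² to (δQ/Q)²:
  (-1·δu/u)² = (-1×0.0235)² = 0.000551;  (−½·δc/c)² = (-0.5×0.0355)² = 0.000315;  (−½·δr/r)² = (-0.5×0.0693)² = 0.00120
δQ/Q = √(0.00207) = 0.0455
Q = 0.00260, so δQ = 0.0455 × 0.00260 = 0.000118.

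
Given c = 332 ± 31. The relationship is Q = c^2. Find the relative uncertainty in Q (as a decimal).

0.187

Q ∝ c^2, so δQ/Q = |2| · δc/c = 2 × 0.0934 = 0.187.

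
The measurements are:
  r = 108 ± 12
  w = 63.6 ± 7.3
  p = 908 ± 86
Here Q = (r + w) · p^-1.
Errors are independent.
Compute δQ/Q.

0.125

Let u = r + w = 172. δu = √(δr² + δw²) = √(144 + 53.3) = 14.0, so δu/u = 0.0819.
Q is then a monomial in u, p:
δQ/Q = √((δu/u)² + (-1·δp/p)²) = √(0.00670 + 0.00897) = 0.125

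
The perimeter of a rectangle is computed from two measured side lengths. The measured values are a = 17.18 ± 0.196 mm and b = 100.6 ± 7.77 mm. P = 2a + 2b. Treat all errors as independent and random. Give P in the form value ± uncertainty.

235.6 ± 15.5 mm

Absolute uncertainties add in quadrature for a linear combination:
  (2·δa)² = 0.154;  (2·δb)² = 241
δP = √(242) = 15.5 mm
P = 235.6 mm.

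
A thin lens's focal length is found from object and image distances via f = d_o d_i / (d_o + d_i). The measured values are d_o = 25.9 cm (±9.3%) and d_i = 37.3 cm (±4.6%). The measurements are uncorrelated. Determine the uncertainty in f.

0.887 cm

∂f/∂d_o = (d_i/(d_o+d_i))² = 0.348;  ∂f/∂d_i = (d_o/(d_o+d_i))² = 0.168
δf = √((∂f/∂d_o · δd_o)² + (∂f/∂d_i · δd_i)²) = √(0.704 + 0.0830) = 0.887 cm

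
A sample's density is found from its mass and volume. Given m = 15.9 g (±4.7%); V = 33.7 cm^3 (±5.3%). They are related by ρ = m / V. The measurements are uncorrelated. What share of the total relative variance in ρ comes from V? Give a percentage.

(δρ/ρ)² = (1·δm/m)² + (-1·δV/V)²
  m term: (1×0.0470)² = 0.00221
  V term: (-1×0.0530)² = 0.00281
Total = 0.00502. Share from V = 0.00281/0.00502 = 0.560.

56.0%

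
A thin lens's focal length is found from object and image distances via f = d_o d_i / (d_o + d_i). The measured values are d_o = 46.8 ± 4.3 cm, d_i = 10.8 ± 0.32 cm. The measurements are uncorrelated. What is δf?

∂f/∂d_o = (d_i/(d_o+d_i))² = 0.0352;  ∂f/∂d_i = (d_o/(d_o+d_i))² = 0.660
δf = √((∂f/∂d_o · δd_o)² + (∂f/∂d_i · δd_i)²) = √(0.0229 + 0.0446) = 0.260 cm

0.260 cm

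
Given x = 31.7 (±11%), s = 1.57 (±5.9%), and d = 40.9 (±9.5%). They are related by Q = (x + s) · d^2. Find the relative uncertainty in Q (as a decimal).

Let u = x + s = 33.3. δu = √(δx² + δs²) = √(12.2 + 0.00858) = 3.49, so δu/u = 0.105.
Q is then a monomial in u, d:
δQ/Q = √((δu/u)² + (2·δd/d)²) = √(0.0110 + 0.0361) = 0.217

0.217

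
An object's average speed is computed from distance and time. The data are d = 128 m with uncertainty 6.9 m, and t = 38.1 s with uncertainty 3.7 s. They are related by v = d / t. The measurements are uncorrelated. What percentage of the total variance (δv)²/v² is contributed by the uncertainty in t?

76.4%

(δv/v)² = (1·δd/d)² + (-1·δt/t)²
  d term: (1×0.0539)² = 0.00291
  t term: (-1×0.0971)² = 0.00943
Total = 0.0123. Share from t = 0.00943/0.0123 = 0.764.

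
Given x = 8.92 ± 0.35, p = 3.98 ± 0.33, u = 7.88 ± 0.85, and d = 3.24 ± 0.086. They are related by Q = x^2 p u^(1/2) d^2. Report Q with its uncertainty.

Products/powers → add relative errors in quadrature, weighted by exponent:
  (2·δx/x)² = (2×0.0392)² = 0.00616;  (1·δp/p)² = (1×0.0829)² = 0.00687;  (½·δu/u)² = (0.5×0.108)² = 0.00291;  (2·δd/d)² = (2×0.0265)² = 0.00282
δQ/Q = √(0.0188) = 0.137
Q = 9330, so δQ = 0.137 × 9330 = 1280.

9330 ± 1280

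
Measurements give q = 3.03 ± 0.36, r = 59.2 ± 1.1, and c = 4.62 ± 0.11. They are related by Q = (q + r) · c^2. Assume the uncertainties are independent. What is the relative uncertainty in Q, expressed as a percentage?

5.11%

Let u = q + r = 62.2. δu = √(δq² + δr²) = √(0.130 + 1.21) = 1.16, so δu/u = 0.0186.
Q is then a monomial in u, c:
δQ/Q = √((δu/u)² + (2·δc/c)²) = √(0.000346 + 0.00227) = 0.0511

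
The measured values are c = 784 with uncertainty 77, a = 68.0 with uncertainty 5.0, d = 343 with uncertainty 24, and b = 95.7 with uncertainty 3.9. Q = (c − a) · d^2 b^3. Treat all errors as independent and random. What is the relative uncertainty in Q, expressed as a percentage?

21.5%

Let u = c − a = 716. δu = √(δc² + δa²) = √(5930 + 25.0) = 77.2, so δu/u = 0.108.
Q is then a monomial in u, d, b:
δQ/Q = √((δu/u)² + (2·δd/d)² + (3·δb/b)²) = √(0.0116 + 0.0196 + 0.0149) = 0.215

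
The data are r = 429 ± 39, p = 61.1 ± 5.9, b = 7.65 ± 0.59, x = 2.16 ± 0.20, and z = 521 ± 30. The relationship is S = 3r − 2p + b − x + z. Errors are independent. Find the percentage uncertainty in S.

7.18%

Absolute uncertainties add in quadrature for a linear combination:
  (3·δr)² = 13700;  (2·δp)² = 139;  (δb)² = 0.348;  (δx)² = 0.0400;  (δz)² = 900
δS = √(14700) = 121
S = 1690, so δS/S = 121/1690 = 0.0718.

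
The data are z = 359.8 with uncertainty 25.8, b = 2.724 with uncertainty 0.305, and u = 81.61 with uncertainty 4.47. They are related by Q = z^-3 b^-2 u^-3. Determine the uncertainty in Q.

1.87e-15

Each factor contributes (exponent × relative error)² to (δQ/Q)²:
  (-3·δz/z)² = (-3×0.0717)² = 0.0463;  (-2·δb/b)² = (-2×0.112)² = 0.0501;  (-3·δu/u)² = (-3×0.0548)² = 0.0270
δQ/Q = √(0.123) = 0.351
Q = 5.323e-15, so δQ = 0.351 × 5.323e-15 = 1.87e-15.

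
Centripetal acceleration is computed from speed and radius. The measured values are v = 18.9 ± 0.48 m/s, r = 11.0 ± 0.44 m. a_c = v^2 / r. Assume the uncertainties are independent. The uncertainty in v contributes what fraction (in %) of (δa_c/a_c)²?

(δa_c/a_c)² = (2·δv/v)² + (-1·δr/r)²
  v term: (2×0.0254)² = 0.00258
  r term: (-1×0.0400)² = 0.00160
Total = 0.00418. Share from v = 0.00258/0.00418 = 0.617.

61.7%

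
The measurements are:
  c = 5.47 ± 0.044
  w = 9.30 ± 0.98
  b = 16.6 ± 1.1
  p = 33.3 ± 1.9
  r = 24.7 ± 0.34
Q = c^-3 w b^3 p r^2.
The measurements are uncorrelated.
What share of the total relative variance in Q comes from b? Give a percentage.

71.6%

(δQ/Q)² = (-3·δc/c)² + (1·δw/w)² + (3·δb/b)² + (1·δp/p)² + (2·δr/r)²
  c term: (-3×0.00804)² = 0.000582
  w term: (1×0.105)² = 0.0111
  b term: (3×0.0663)² = 0.0395
  p term: (1×0.0571)² = 0.00326
  r term: (2×0.0138)² = 0.000758
Total = 0.0552. Share from b = 0.0395/0.0552 = 0.716.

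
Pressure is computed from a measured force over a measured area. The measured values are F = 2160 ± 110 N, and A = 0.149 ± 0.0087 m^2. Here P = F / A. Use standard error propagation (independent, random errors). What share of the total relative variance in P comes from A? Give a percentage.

(δP/P)² = (1·δF/F)² + (-1·δA/A)²
  F term: (1×0.0509)² = 0.00259
  A term: (-1×0.0584)² = 0.00341
Total = 0.00600. Share from A = 0.00341/0.00600 = 0.568.

56.8%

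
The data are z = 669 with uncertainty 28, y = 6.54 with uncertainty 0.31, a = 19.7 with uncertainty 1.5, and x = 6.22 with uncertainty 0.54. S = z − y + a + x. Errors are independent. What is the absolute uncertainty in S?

Sums and differences: (δS)² = Σ (cᵢ δxᵢ)².
  (δz)² = 784;  (δy)² = 0.0961;  (δa)² = 2.25;  (δx)² = 0.292
δS = √(787) = 28.0

28.0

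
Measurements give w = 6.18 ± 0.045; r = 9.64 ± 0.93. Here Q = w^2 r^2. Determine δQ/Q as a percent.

19.3%

Relative error in a monomial: (δQ/Q)² = Σ (nᵢ · δxᵢ/xᵢ)².
  (2·δw/w)² = (2×0.00728)² = 0.000212;  (2·δr/r)² = (2×0.0965)² = 0.0372
δQ/Q = √(0.0374) = 0.193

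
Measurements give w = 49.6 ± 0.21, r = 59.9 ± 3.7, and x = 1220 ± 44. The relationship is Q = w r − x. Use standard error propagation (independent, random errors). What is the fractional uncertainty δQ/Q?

Let p = w·r = 2970. δp/p = √((1·δw/w)² + (1·δr/r)²) = √(1.79e-05 + 0.00382) = 0.0619, so δp = 184.
Q = p − x: δQ = √(δp² + δx²) = √(33800 + 1940) = 189
Q = 1750, so δQ/Q = 189/1750 = 0.108.

0.108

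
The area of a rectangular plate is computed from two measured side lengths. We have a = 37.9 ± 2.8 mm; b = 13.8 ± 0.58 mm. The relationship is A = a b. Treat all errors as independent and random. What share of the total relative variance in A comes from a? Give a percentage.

(δA/A)² = (1·δa/a)² + (1·δb/b)²
  a term: (1×0.0739)² = 0.00546
  b term: (1×0.0420)² = 0.00177
Total = 0.00722. Share from a = 0.00546/0.00722 = 0.755.

75.5%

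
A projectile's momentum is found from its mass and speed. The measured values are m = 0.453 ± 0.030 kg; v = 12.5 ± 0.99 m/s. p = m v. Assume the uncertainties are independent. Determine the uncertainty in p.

Each factor contributes (exponent × relative error)² to (δp/p)²:
  (1·δm/m)² = (1×0.0662)² = 0.00439;  (1·δv/v)² = (1×0.0792)² = 0.00627
δp/p = √(0.0107) = 0.103
p = 5.66 kg·m/s, so δp = 0.103 × 5.66 = 0.585 kg·m/s.

0.585 kg·m/s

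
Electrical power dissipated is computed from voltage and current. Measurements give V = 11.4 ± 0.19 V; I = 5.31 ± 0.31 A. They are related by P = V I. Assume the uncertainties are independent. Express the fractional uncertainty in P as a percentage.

For a monomial P ∝ V, I, fractional errors add in quadrature:
  (1·δV/V)² = (1×0.0167)² = 0.000278;  (1·δI/I)² = (1×0.0584)² = 0.00341
δP/P = √(0.00369) = 0.0607

6.07%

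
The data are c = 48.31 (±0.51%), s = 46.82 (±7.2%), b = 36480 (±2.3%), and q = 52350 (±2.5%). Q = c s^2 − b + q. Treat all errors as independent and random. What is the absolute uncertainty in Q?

Let p = c·s^2 = 105900. δp/p = √((1·δc/c)² + (2·δs/s)²) = √(2.6e-05 + 0.0207) = 0.144, so δp = 15300.
Q = p − b + q: δQ = √(δp² + δb² + δq²) = √(2.33e+08 + 7.04e+05 + 1.71e+06) = 15300

15300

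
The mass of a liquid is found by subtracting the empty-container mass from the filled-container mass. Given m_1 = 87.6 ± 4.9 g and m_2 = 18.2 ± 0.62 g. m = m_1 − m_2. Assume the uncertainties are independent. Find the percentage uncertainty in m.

Absolute uncertainties add in quadrature for a linear combination:
  (δm_1)² = 24.0;  (δm_2)² = 0.384
δm = √(24.4) = 4.94 g
m = 69.4 g, so δm/m = 4.94/69.4 = 0.0712.

7.12%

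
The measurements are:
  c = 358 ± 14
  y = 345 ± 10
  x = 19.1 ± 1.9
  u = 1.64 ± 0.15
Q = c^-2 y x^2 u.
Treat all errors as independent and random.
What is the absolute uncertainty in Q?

Relative error in a monomial: (δQ/Q)² = Σ (nᵢ · δxᵢ/xᵢ)².
  (-2·δc/c)² = (-2×0.0391)² = 0.00612;  (1·δy/y)² = (1×0.0290)² = 0.000840;  (2·δx/x)² = (2×0.0995)² = 0.0396;  (1·δu/u)² = (1×0.0915)² = 0.00837
δQ/Q = √(0.0549) = 0.234
Q = 1.61, so δQ = 0.234 × 1.61 = 0.377.

0.377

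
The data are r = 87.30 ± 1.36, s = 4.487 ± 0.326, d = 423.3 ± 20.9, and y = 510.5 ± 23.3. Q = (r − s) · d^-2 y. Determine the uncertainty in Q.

0.0260

Let u = r − s = 82.81. δu = √(δr² + δs²) = √(1.85 + 0.106) = 1.40, so δu/u = 0.0169.
Q is then a monomial in u, d, y:
δQ/Q = √((δu/u)² + (-2·δd/d)² + (1·δy/y)²) = √(0.000285 + 0.00975 + 0.00208) = 0.110
Q = 0.2359, so δQ = 0.110 × 0.2359 = 0.0260.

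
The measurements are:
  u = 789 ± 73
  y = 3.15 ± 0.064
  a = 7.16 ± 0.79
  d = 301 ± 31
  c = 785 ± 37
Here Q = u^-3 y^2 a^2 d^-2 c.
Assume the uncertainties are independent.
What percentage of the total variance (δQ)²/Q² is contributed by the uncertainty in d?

24.7%

(δQ/Q)² = (-3·δu/u)² + (2·δy/y)² + (2·δa/a)² + (-2·δd/d)² + (1·δc/c)²
  u term: (-3×0.0925)² = 0.0770
  y term: (2×0.0203)² = 0.00165
  a term: (2×0.110)² = 0.0487
  d term: (-2×0.103)² = 0.0424
  c term: (1×0.0471)² = 0.00222
Total = 0.172. Share from d = 0.0424/0.172 = 0.247.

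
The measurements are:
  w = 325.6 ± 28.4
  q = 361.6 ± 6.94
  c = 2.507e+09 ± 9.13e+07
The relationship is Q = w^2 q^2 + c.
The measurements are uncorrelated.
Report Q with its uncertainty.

Let p = w^2·q^2 = 1.386e+10. δp/p = √((2·δw/w)² + (2·δq/q)²) = √(0.0304 + 0.00147) = 0.179, so δp = 2.48e+09.
Q = p + c: δQ = √(δp² + δc²) = √(6.13e+18 + 8.34e+15) = 2.48e+09
Q = 1.637e+10.

(1.637 ± 0.248) × 10^10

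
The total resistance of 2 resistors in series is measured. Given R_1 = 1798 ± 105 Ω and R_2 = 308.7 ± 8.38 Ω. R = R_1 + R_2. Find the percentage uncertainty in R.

Sums and differences: (δR)² = Σ (cᵢ δxᵢ)².
  (δR_1)² = 11000;  (δR_2)² = 70.2
δR = √(11100) = 105 Ω
R = 2107 Ω, so δR/R = 105/2107 = 0.0500.

5.00%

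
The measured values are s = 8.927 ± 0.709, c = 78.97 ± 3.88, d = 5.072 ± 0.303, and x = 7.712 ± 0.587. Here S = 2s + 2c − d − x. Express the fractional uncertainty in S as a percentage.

For a sum/difference, combine absolute errors in quadrature:
  (2·δs)² = 2.01;  (2·δc)² = 60.2;  (δd)² = 0.0918;  (δx)² = 0.345
δS = √(62.7) = 7.92
S = 163.0, so δS/S = 7.92/163.0 = 0.0486.

4.86%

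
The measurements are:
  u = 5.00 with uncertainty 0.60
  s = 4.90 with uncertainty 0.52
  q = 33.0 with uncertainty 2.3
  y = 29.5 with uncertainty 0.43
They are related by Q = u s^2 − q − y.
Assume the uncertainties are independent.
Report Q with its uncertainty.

Let p = u·s^2 = 120. δp/p = √((1·δu/u)² + (2·δs/s)²) = √(0.0144 + 0.0450) = 0.244, so δp = 29.3.
Q = p − q − y: δQ = √(δp² + δq² + δy²) = √(857 + 5.29 + 0.185) = 29.4
Q = 57.6.

57.6 ± 29.4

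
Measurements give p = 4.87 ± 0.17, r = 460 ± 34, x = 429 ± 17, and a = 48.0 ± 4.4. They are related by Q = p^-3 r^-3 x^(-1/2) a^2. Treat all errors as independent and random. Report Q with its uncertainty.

(9.89 ± 3.04) × 10^-9

For a monomial Q ∝ p^-3, r^-3, x^(-1/2), a^2, fractional errors add in quadrature:
  (-3·δp/p)² = (-3×0.0349)² = 0.0110;  (-3·δr/r)² = (-3×0.0739)² = 0.0492;  (−½·δx/x)² = (-0.5×0.0396)² = 0.000393;  (2·δa/a)² = (2×0.0917)² = 0.0336
δQ/Q = √(0.0941) = 0.307
Q = 9.89e-09, so δQ = 0.307 × 9.89e-09 = 3.04e-09.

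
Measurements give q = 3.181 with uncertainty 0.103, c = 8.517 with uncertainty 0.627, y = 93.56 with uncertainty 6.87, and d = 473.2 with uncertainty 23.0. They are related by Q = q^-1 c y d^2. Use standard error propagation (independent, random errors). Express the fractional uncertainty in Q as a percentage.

Q is a product of powers, so relative uncertainties combine in quadrature:
  (-1·δq/q)² = (-1×0.0324)² = 0.00105;  (1·δc/c)² = (1×0.0736)² = 0.00542;  (1·δy/y)² = (1×0.0734)² = 0.00539;  (2·δd/d)² = (2×0.0486)² = 0.00945
δQ/Q = √(0.0213) = 0.146

14.6%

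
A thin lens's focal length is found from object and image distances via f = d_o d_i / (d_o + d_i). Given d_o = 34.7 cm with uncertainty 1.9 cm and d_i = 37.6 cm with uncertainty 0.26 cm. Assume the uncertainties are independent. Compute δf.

∂f/∂d_o = (d_i/(d_o+d_i))² = 0.270;  ∂f/∂d_i = (d_o/(d_o+d_i))² = 0.230
δf = √((∂f/∂d_o · δd_o)² + (∂f/∂d_i · δd_i)²) = √(0.264 + 0.00359) = 0.517 cm

0.517 cm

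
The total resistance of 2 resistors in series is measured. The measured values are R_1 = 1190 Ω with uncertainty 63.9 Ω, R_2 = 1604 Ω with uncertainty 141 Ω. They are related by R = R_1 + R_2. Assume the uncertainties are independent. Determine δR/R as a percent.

5.54%

Absolute uncertainties add in quadrature for a linear combination:
  (δR_1)² = 4080;  (δR_2)² = 19900
δR = √(24000) = 155 Ω
R = 2794 Ω, so δR/R = 155/2794 = 0.0554.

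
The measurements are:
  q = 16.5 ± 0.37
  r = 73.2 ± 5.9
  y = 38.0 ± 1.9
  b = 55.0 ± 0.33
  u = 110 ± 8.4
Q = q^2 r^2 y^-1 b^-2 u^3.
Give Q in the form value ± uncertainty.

(1.69 ± 0.487) × 10^7

Products/powers → add relative errors in quadrature, weighted by exponent:
  (2·δq/q)² = (2×0.0224)² = 0.00201;  (2·δr/r)² = (2×0.0806)² = 0.0260;  (-1·δy/y)² = (-1×0.0500)² = 0.00250;  (-2·δb/b)² = (-2×0.00600)² = 0.000144;  (3·δu/u)² = (3×0.0764)² = 0.0525
δQ/Q = √(0.0831) = 0.288
Q = 1.69e+07, so δQ = 0.288 × 1.69e+07 = 4.87e+06.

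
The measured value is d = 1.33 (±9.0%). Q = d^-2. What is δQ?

Products/powers → add relative errors in quadrature, weighted by exponent:
  (-2·δd/d)² = (-2×0.0900)² = 0.0324
δQ/Q = √(0.0324) = 0.180
Q = 0.565, so δQ = 0.180 × 0.565 = 0.102.

0.102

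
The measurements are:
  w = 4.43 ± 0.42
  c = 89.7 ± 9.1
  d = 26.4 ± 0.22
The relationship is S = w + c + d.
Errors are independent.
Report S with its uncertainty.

121 ± 9.11

Absolute uncertainties add in quadrature for a linear combination:
  (δw)² = 0.176;  (δc)² = 82.8;  (δd)² = 0.0484
δS = √(83.0) = 9.11
S = 121.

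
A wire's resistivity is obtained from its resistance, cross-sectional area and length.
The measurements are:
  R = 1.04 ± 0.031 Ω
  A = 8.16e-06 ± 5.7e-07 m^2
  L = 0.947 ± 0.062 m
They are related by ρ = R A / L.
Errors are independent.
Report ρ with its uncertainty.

(8.96 ± 0.899) × 10^-6 Ω·m

ρ is a product of powers, so relative uncertainties combine in quadrature:
  (1·δR/R)² = (1×0.0298)² = 0.000888;  (1·δA/A)² = (1×0.0699)² = 0.00488;  (-1·δL/L)² = (-1×0.0655)² = 0.00429
δρ/ρ = √(0.0101) = 0.100
ρ = 8.96e-06 Ω·m, so δρ = 0.100 × 8.96e-06 = 8.99e-07 Ω·m.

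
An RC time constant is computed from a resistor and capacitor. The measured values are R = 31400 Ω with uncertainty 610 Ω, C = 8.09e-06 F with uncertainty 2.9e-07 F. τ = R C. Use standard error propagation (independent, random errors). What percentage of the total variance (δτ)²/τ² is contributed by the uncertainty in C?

77.3%

(δτ/τ)² = (1·δR/R)² + (1·δC/C)²
  R term: (1×0.0194)² = 0.000377
  C term: (1×0.0358)² = 0.00128
Total = 0.00166. Share from C = 0.00128/0.00166 = 0.773.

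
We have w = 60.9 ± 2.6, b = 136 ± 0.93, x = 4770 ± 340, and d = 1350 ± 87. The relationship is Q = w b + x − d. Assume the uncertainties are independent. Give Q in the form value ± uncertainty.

Let p = w·b = 8280. δp/p = √((1·δw/w)² + (1·δb/b)²) = √(0.00182 + 4.68e-05) = 0.0432, so δp = 358.
Q = p + x − d: δQ = √(δp² + δx² + δd²) = √(1.28e+05 + 1.16e+05 + 7570) = 501
Q = 11700.

11700 ± 501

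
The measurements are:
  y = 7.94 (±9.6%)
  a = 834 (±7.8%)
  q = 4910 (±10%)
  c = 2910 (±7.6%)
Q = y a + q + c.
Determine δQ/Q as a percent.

Let p = y·a = 6620. δp/p = √((1·δy/y)² + (1·δa/a)²) = √(0.00922 + 0.00608) = 0.124, so δp = 819.
Q = p + q + c: δQ = √(δp² + δq² + δc²) = √(6.71e+05 + 2.41e+05 + 48900) = 980
Q = 14400, so δQ/Q = 980/14400 = 0.0679.

6.79%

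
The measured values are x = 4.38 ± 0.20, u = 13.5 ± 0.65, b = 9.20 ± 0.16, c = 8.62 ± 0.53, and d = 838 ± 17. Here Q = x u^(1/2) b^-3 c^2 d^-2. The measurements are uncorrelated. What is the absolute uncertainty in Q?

3.25e-07

Products/powers → add relative errors in quadrature, weighted by exponent:
  (1·δx/x)² = (1×0.0457)² = 0.00209;  (½·δu/u)² = (0.5×0.0481)² = 0.000580;  (-3·δb/b)² = (-3×0.0174)² = 0.00272;  (2·δc/c)² = (2×0.0615)² = 0.0151;  (-2·δd/d)² = (-2×0.0203)² = 0.00165
δQ/Q = √(0.0222) = 0.149
Q = 2.19e-06, so δQ = 0.149 × 2.19e-06 = 3.25e-07.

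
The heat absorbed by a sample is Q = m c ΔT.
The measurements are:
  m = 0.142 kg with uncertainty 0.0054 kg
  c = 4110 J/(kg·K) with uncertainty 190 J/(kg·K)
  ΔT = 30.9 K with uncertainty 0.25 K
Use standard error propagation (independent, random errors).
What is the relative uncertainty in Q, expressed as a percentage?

6.04%

For a monomial Q ∝ m, c, ΔT, fractional errors add in quadrature:
  (1·δm/m)² = (1×0.0380)² = 0.00145;  (1·δc/c)² = (1×0.0462)² = 0.00214;  (1·δΔT/ΔT)² = (1×0.00809)² = 6.55e-05
δQ/Q = √(0.00365) = 0.0604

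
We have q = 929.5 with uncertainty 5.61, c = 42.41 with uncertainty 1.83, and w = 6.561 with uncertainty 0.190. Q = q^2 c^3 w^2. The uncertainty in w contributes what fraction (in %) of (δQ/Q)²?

(δQ/Q)² = (2·δq/q)² + (3·δc/c)² + (2·δw/w)²
  q term: (2×0.00604)² = 0.000146
  c term: (3×0.0432)² = 0.0168
  w term: (2×0.0290)² = 0.00335
Total = 0.0203. Share from w = 0.00335/0.0203 = 0.166.

16.6%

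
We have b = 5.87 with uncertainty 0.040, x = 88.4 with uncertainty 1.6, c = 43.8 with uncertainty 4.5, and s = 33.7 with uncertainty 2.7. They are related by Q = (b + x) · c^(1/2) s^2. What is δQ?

1.2e+05

Let u = b + x = 94.3. δu = √(δb² + δx²) = √(0.00160 + 2.56) = 1.60, so δu/u = 0.0170.
Q is then a monomial in u, c, s:
δQ/Q = √((δu/u)² + (½·δc/c)² + (2·δs/s)²) = √(0.000288 + 0.00264 + 0.0257) = 0.169
Q = 7.09e+05, so δQ = 0.169 × 7.09e+05 = 1.2e+05.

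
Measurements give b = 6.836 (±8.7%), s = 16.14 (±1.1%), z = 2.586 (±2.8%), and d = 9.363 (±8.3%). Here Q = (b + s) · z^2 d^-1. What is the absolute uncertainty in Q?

Let u = b + s = 22.98. δu = √(δb² + δs²) = √(0.354 + 0.0315) = 0.621, so δu/u = 0.0270.
Q is then a monomial in u, z, d:
δQ/Q = √((δu/u)² + (2·δz/z)² + (-1·δd/d)²) = √(0.000730 + 0.00314 + 0.00689) = 0.104
Q = 16.41, so δQ = 0.104 × 16.41 = 1.70.

1.70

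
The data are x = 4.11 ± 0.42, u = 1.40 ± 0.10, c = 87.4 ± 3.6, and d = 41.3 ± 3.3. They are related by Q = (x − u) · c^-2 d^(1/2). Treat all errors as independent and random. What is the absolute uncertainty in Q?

0.000419

Let w = x − u = 2.71. δw = √(δx² + δu²) = √(0.176 + 0.0100) = 0.432, so δw/w = 0.159.
Q is then a monomial in w, c, d:
δQ/Q = √((δw/w)² + (-2·δc/c)² + (½·δd/d)²) = √(0.0254 + 0.00679 + 0.00160) = 0.184
Q = 0.00228, so δQ = 0.184 × 0.00228 = 0.000419.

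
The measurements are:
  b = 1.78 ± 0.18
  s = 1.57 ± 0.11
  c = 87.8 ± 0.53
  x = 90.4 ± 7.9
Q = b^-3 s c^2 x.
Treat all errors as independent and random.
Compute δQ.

For a monomial Q ∝ b^-3, s, c^2, x, fractional errors add in quadrature:
  (-3·δb/b)² = (-3×0.101)² = 0.0920;  (1·δs/s)² = (1×0.0701)² = 0.00491;  (2·δc/c)² = (2×0.00604)² = 0.000146;  (1·δx/x)² = (1×0.0874)² = 0.00764
δQ/Q = √(0.105) = 0.324
Q = 1.94e+05, so δQ = 0.324 × 1.94e+05 = 62800.

62800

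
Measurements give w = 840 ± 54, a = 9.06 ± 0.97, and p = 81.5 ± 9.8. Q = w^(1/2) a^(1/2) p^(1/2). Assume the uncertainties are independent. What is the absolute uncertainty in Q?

Q is a product of powers, so relative uncertainties combine in quadrature:
  (½·δw/w)² = (0.5×0.0643)² = 0.00103;  (½·δa/a)² = (0.5×0.107)² = 0.00287;  (½·δp/p)² = (0.5×0.120)² = 0.00361
δQ/Q = √(0.00751) = 0.0867
Q = 788, so δQ = 0.0867 × 788 = 68.3.

68.3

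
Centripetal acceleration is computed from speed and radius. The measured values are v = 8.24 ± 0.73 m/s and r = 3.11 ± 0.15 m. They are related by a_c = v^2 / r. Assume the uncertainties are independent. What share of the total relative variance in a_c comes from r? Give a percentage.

(δa_c/a_c)² = (2·δv/v)² + (-1·δr/r)²
  v term: (2×0.0886)² = 0.0314
  r term: (-1×0.0482)² = 0.00233
Total = 0.0337. Share from r = 0.00233/0.0337 = 0.0690.

6.90%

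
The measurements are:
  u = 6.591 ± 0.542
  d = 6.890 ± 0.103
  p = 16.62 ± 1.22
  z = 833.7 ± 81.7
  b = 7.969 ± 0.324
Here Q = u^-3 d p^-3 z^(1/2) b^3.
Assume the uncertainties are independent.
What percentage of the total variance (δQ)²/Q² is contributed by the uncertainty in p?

(δQ/Q)² = (-3·δu/u)² + (1·δd/d)² + (-3·δp/p)² + (½·δz/z)² + (3·δb/b)²
  u term: (-3×0.0822)² = 0.0609
  d term: (1×0.0149)² = 0.000223
  p term: (-3×0.0734)² = 0.0485
  z term: (0.5×0.0980)² = 0.00240
  b term: (3×0.0407)² = 0.0149
Total = 0.127. Share from p = 0.0485/0.127 = 0.382.

38.2%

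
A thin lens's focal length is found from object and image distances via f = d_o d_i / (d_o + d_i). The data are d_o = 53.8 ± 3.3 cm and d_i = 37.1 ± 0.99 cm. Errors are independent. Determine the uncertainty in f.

∂f/∂d_o = (d_i/(d_o+d_i))² = 0.167;  ∂f/∂d_i = (d_o/(d_o+d_i))² = 0.350
δf = √((∂f/∂d_o · δd_o)² + (∂f/∂d_i · δd_i)²) = √(0.302 + 0.120) = 0.650 cm

0.650 cm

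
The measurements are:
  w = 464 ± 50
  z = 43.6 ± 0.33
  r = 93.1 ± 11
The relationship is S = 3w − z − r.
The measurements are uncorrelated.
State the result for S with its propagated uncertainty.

1260 ± 150

S is a linear combination, so absolute uncertainties add in quadrature:
  (3·δw)² = 22500;  (δz)² = 0.109;  (δr)² = 121
δS = √(22600) = 150
S = 1260.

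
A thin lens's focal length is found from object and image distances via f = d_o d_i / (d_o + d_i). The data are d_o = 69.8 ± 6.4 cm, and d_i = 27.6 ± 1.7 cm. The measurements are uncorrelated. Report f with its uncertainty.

∂f/∂d_o = (d_i/(d_o+d_i))² = 0.0803;  ∂f/∂d_i = (d_o/(d_o+d_i))² = 0.514
δf = √((∂f/∂d_o · δd_o)² + (∂f/∂d_i · δd_i)²) = √(0.264 + 0.762) = 1.01 cm
f = 19.8 cm.

19.8 ± 1.01 cm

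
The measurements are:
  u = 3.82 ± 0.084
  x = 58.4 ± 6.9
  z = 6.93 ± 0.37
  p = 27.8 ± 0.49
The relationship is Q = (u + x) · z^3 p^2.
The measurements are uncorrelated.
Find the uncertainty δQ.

3.17e+06

Let w = u + x = 62.2. δw = √(δu² + δx²) = √(0.00706 + 47.6) = 6.90, so δw/w = 0.111.
Q is then a monomial in w, z, p:
δQ/Q = √((δw/w)² + (3·δz/z)² + (2·δp/p)²) = √(0.0123 + 0.0257 + 0.00124) = 0.198
Q = 1.6e+07, so δQ = 0.198 × 1.6e+07 = 3.17e+06.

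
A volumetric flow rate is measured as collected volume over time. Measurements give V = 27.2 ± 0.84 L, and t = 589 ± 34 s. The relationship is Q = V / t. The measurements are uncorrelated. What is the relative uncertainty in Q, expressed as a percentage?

Q is a product of powers, so relative uncertainties combine in quadrature:
  (1·δV/V)² = (1×0.0309)² = 0.000954;  (-1·δt/t)² = (-1×0.0577)² = 0.00333
δQ/Q = √(0.00429) = 0.0655

6.55%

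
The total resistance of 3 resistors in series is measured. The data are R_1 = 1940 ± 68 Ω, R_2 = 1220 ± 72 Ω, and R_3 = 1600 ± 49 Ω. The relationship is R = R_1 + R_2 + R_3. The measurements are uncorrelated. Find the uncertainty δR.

110 Ω

Absolute uncertainties add in quadrature for a linear combination:
  (δR_1)² = 4620;  (δR_2)² = 5180;  (δR_3)² = 2400
δR = √(12200) = 110 Ω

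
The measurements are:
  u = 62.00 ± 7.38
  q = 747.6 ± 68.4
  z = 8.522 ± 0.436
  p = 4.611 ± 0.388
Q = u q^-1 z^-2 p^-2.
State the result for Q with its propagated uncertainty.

Since Q is a product/quotient, work with relative uncertainties:
  (1·δu/u)² = (1×0.119)² = 0.0142;  (-1·δq/q)² = (-1×0.0915)² = 0.00837;  (-2·δz/z)² = (-2×0.0512)² = 0.0105;  (-2·δp/p)² = (-2×0.0841)² = 0.0283
δQ/Q = √(0.0613) = 0.248
Q = 5.371e-05, so δQ = 0.248 × 5.371e-05 = 1.33e-05.

(5.371 ± 1.33) × 10^-5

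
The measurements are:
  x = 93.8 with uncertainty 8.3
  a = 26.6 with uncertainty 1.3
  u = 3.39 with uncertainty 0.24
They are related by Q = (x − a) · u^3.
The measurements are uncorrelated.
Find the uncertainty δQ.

Let w = x − a = 67.2. δw = √(δx² + δa²) = √(68.9 + 1.69) = 8.40, so δw/w = 0.125.
Q is then a monomial in w, u:
δQ/Q = √((δw/w)² + (3·δu/u)²) = √(0.0156 + 0.0451) = 0.246
Q = 2620, so δQ = 0.246 × 2620 = 645.

645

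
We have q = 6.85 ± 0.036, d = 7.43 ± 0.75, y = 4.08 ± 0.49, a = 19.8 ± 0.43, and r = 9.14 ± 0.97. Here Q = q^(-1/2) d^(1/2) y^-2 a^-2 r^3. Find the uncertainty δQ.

0.0493

Since Q is a product/quotient, work with relative uncertainties:
  (−½·δq/q)² = (-0.5×0.00526)² = 6.91e-06;  (½·δd/d)² = (0.5×0.101)² = 0.00255;  (-2·δy/y)² = (-2×0.120)² = 0.0577;  (-2·δa/a)² = (-2×0.0217)² = 0.00189;  (3·δr/r)² = (3×0.106)² = 0.101
δQ/Q = √(0.164) = 0.404
Q = 0.122, so δQ = 0.404 × 0.122 = 0.0493.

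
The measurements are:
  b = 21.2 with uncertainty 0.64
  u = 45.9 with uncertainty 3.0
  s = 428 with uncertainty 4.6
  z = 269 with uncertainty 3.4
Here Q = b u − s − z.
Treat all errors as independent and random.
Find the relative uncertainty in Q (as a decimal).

Let p = b·u = 973. δp/p = √((1·δb/b)² + (1·δu/u)²) = √(0.000911 + 0.00427) = 0.0720, so δp = 70.1.
Q = p − s − z: δQ = √(δp² + δs² + δz²) = √(4910 + 21.2 + 11.6) = 70.3
Q = 276, so δQ/Q = 70.3/276 = 0.255.

0.255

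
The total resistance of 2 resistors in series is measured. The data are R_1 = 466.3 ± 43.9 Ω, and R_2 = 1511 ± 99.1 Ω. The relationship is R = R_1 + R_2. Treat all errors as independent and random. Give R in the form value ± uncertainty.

For a sum/difference, combine absolute errors in quadrature:
  (δR_1)² = 1930;  (δR_2)² = 9820
δR = √(11700) = 108 Ω
R = 1977 Ω.

1977 ± 108 Ω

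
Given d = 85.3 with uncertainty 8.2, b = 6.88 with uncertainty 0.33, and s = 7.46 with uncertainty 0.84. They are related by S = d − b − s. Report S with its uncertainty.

71.0 ± 8.25

For a sum/difference, combine absolute errors in quadrature:
  (δd)² = 67.2;  (δb)² = 0.109;  (δs)² = 0.706
δS = √(68.1) = 8.25
S = 71.0.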